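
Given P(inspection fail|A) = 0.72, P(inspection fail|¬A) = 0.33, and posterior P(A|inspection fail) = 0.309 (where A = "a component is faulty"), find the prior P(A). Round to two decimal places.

Bayes' rule in odds form gives O(A|E) = O(A)·[P(E|A)/P(E|¬A)], hence O(A) = O(A|E)/LR.
Posterior odds = 0.309/(1−0.309) = 0.4472. LR = 0.72/0.33 = 2.1818.
Prior odds = 0.4472/2.1818 = 0.2050, so P(A) = 0.2050/(1+0.2050) ≈ 0.17.

P(A) = 0.17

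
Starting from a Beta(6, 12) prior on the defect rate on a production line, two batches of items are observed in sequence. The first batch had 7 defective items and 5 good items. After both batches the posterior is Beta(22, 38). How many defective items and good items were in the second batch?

Sequential conjugate updates are equivalent to a single update on the pooled data, so total successes = posterior α − prior α and total failures = posterior β − prior β.
Total across both batches: 22−6=16 defective items, 38−12=26 good items.
Subtract the first batch: 16−7=9 defective items and 26−5=21 good items.

9 defective items and 21 good items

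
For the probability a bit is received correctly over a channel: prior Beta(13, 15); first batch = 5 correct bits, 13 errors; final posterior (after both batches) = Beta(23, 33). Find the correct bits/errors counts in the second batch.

5 correct bits and 5 errors

Sequential conjugate updates are equivalent to a single update on the pooled data, so total successes = posterior α − prior α and total failures = posterior β − prior β.
Total across both batches: 23−13=10 correct bits, 33−15=18 errors.
Subtract the first batch: 10−5=5 correct bits and 18−13=5 errors.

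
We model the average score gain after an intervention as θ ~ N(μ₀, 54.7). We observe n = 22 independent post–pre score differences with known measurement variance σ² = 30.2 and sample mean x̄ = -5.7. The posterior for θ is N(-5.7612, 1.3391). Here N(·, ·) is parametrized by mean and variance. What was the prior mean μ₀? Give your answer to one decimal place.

The posterior mean is a precision-weighted average: μ_n = (τ₀μ₀ + τ_data·x̄)/(τ₀+τ_data), with τ₀=1/σ₀² and τ_data=n/σ².
Here τ₀ = 1/54.7 = 0.018282 and τ_data = 22/30.2 = 0.728477, so τ_n = 0.746759.
Rearranging for μ₀: μ₀ = (μ_n·τ_n − τ_data·x̄)/τ₀ = (-5.7612·0.746759 − 0.728477·-5.7) / 0.018282 = -0.149909/0.018282 ≈ -8.2.

μ₀ = -8.2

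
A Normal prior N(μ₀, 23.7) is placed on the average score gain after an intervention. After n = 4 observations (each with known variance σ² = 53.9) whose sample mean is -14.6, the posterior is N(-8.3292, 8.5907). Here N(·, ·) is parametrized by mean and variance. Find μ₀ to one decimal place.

μ₀ = 2.7

The posterior mean is a precision-weighted average: μ_n = (τ₀μ₀ + τ_data·x̄)/(τ₀+τ_data), with τ₀=1/σ₀² and τ_data=n/σ².
Here τ₀ = 1/23.7 = 0.042194 and τ_data = 4/53.9 = 0.074212, so τ_n = 0.116406.
Rearranging for μ₀: μ₀ = (μ_n·τ_n − τ_data·x̄)/τ₀ = (-8.3292·0.116406 − 0.074212·-14.6) / 0.042194 = 0.113926/0.042194 ≈ 2.7.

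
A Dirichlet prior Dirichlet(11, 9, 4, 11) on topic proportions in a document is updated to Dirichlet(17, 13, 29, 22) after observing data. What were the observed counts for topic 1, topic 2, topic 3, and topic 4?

counts (6, 4, 25, 11)

For a Dirichlet(α) prior with multinomial counts c, the posterior is Dirichlet(α + c) componentwise.
Counts are posterior − prior componentwise: 17−11=6, 13−9=4, 29−4=25, 22−11=11.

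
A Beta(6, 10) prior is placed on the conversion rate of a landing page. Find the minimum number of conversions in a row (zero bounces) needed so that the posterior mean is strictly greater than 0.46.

After k conversions and 0 bounces the posterior is Beta(6+k, 10), with mean (6+k)/(6+10+k).
Set (6+k)/(16+k) > 0.46 and solve: k > (0.46·16 − 6)/(1 − 0.46) = 2.519.
The smallest integer exceeding 2.519 is 3, and checking k=3: (9)/(19) = 0.4737 > 0.46.

k = 3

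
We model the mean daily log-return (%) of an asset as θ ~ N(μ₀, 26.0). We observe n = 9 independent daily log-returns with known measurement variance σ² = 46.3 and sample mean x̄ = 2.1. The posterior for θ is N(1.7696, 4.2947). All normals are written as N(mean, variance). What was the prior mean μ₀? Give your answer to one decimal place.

The posterior mean is a precision-weighted average: μ_n = (τ₀μ₀ + τ_data·x̄)/(τ₀+τ_data), with τ₀=1/σ₀² and τ_data=n/σ².
Here τ₀ = 1/26.0 = 0.038462 and τ_data = 9/46.3 = 0.194384, so τ_n = 0.232846.
Rearranging for μ₀: μ₀ = (μ_n·τ_n − τ_data·x̄)/τ₀ = (1.7696·0.232846 − 0.194384·2.1) / 0.038462 = 0.003838/0.038462 ≈ 0.1.

μ₀ = 0.1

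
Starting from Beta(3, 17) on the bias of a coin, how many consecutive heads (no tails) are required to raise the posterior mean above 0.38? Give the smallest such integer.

k = 8

After k heads and 0 tails the posterior is Beta(3+k, 17), with mean (3+k)/(3+17+k).
Set (3+k)/(20+k) > 0.38 and solve: k > (0.38·20 − 3)/(1 − 0.38) = 7.419.
The smallest integer exceeding 7.419 is 8.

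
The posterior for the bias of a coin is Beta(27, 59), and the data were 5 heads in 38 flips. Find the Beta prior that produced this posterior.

Beta(22, 26)

A Beta(a, b) prior with s successes and f failures in binomial data gives a Beta(a+s, b+f) posterior.
So a = 27 − 5 = 22 and b = 59 − 33 = 26.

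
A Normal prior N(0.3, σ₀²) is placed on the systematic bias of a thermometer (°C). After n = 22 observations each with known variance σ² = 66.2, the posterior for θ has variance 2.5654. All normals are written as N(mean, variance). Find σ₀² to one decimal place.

σ₀² = 17.4

Posterior precision equals prior precision plus data precision: 1/σ_n² = 1/σ₀² + n/σ².
So 1/σ₀² = 1/2.5654 − 22/66.2 = 0.389803 − 0.332326 = 0.057477.
Hence σ₀² = 1/0.057477 ≈ 17.4.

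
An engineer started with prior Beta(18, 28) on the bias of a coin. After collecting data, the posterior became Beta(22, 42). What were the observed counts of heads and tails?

A Beta(a, b) prior with s successes and f failures in binomial data gives a Beta(a+s, b+f) posterior.
Match parameters: s=22−18=4, f=42−28=14.

4 heads and 14 tails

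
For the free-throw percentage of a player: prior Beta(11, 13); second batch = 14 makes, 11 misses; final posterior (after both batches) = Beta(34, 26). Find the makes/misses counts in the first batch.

Because Beta–binomial updating is additive in the counts, the combined data contributed (α_post−α_prior, β_post−β_prior) successes and failures.
Total across both batches: 34−11=23 makes, 26−13=13 misses.
Subtract the second batch: 23−14=9 makes and 13−11=2 misses.

9 makes and 2 misses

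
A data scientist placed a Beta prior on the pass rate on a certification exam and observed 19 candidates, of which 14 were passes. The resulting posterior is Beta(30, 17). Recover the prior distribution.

Beta(16, 12)

Beta is conjugate to the binomial likelihood: posterior = Beta(α+s, β+f).
So α = 30 − 14 = 16 and β = 17 − 5 = 12.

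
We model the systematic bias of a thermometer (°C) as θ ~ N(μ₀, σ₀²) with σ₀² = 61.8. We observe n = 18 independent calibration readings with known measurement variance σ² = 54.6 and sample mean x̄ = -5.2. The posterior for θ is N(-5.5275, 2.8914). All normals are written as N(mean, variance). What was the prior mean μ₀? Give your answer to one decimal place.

μ₀ = -12.2

The posterior mean is a precision-weighted average: μ_n = (τ₀μ₀ + τ_data·x̄)/(τ₀+τ_data), with τ₀=1/σ₀² and τ_data=n/σ².
Here τ₀ = 1/61.8 = 0.016181 and τ_data = 18/54.6 = 0.329670, so τ_n = 0.345851.
Rearranging for μ₀: μ₀ = (μ_n·τ_n − τ_data·x̄)/τ₀ = (-5.5275·0.345851 − 0.329670·-5.2) / 0.016181 = -0.197407/0.016181 ≈ -12.2.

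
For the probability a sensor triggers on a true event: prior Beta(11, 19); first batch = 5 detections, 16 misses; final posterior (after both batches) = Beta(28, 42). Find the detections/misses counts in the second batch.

12 detections and 7 misses

Sequential conjugate updates are equivalent to a single update on the pooled data, so total successes = posterior α − prior α and total failures = posterior β − prior β.
Total across both batches: 28−11=17 detections, 42−19=23 misses.
Subtract the first batch: 17−5=12 detections and 23−16=7 misses.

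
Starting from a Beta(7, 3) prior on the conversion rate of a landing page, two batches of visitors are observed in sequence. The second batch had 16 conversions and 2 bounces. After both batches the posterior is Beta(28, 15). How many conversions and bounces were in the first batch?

5 conversions and 10 bounces

Because Beta–binomial updating is additive in the counts, the combined data contributed (α_post−α_prior, β_post−β_prior) successes and failures.
Total across both batches: 28−7=21 conversions, 15−3=12 bounces.
Subtract the second batch: 21−16=5 conversions and 12−2=10 bounces.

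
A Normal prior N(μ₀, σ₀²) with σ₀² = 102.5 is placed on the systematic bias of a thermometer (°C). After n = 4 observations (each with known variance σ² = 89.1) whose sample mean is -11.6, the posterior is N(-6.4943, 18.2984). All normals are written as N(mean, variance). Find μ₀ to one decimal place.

μ₀ = 17.0

The posterior mean is a precision-weighted average: μ_n = (τ₀μ₀ + τ_data·x̄)/(τ₀+τ_data), with τ₀=1/σ₀² and τ_data=n/σ².
Here τ₀ = 1/102.5 = 0.009756 and τ_data = 4/89.1 = 0.044893, so τ_n = 0.054649.
Rearranging for μ₀: μ₀ = (μ_n·τ_n − τ_data·x̄)/τ₀ = (-6.4943·0.054649 − 0.044893·-11.6) / 0.009756 = 0.165852/0.009756 ≈ 17.0.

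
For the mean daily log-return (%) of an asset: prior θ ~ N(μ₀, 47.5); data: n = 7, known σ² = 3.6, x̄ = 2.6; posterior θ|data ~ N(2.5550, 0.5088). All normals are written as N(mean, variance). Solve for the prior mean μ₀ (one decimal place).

μ₀ = -1.6

The posterior mean is a precision-weighted average: μ_n = (τ₀μ₀ + τ_data·x̄)/(τ₀+τ_data), with τ₀=1/σ₀² and τ_data=n/σ².
Here τ₀ = 1/47.5 = 0.021053 and τ_data = 7/3.6 = 1.944444, so τ_n = 1.965497.
Rearranging for μ₀: μ₀ = (μ_n·τ_n − τ_data·x̄)/τ₀ = (2.5550·1.965497 − 1.944444·2.6) / 0.021053 = -0.033710/0.021053 ≈ -1.6.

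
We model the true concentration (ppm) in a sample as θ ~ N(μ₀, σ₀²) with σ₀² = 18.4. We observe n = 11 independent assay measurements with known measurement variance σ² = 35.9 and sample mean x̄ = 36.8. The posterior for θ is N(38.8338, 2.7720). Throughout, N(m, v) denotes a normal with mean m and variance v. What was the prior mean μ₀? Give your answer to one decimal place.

μ₀ = 50.3

With known observation variance, the Normal–Normal posterior has precision τ_n = τ₀ + n/σ² and mean μ_n = (τ₀μ₀ + (n/σ²)x̄)/τ_n.
Here τ₀ = 1/18.4 = 0.054348 and τ_data = 11/35.9 = 0.306407, so τ_n = 0.360755.
Rearranging for μ₀: μ₀ = (μ_n·τ_n − τ_data·x̄)/τ₀ = (38.8338·0.360755 − 0.306407·36.8) / 0.054348 = 2.733710/0.054348 ≈ 50.3.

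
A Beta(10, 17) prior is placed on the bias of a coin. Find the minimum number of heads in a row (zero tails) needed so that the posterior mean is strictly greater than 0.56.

After k heads and 0 tails the posterior is Beta(10+k, 17), with mean (10+k)/(10+17+k).
Set (10+k)/(27+k) > 0.56 and solve: k > (0.56·27 − 10)/(1 − 0.56) = 11.636.
The smallest integer exceeding 11.636 is 12.

k = 12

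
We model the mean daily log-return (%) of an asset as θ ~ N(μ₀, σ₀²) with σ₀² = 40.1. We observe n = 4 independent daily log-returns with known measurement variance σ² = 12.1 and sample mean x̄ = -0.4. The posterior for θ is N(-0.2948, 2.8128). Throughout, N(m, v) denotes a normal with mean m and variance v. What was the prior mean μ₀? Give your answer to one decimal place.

μ₀ = 1.1

With known observation variance, the Normal–Normal posterior has precision τ_n = τ₀ + n/σ² and mean μ_n = (τ₀μ₀ + (n/σ²)x̄)/τ_n.
Here τ₀ = 1/40.1 = 0.024938 and τ_data = 4/12.1 = 0.330579, so τ_n = 0.355517.
Rearranging for μ₀: μ₀ = (μ_n·τ_n − τ_data·x̄)/τ₀ = (-0.2948·0.355517 − 0.330579·-0.4) / 0.024938 = 0.027425/0.024938 ≈ 1.1.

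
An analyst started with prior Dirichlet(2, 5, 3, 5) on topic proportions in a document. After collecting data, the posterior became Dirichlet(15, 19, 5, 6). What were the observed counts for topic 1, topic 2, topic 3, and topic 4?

counts (13, 14, 2, 1)

For a Dirichlet(α) prior with multinomial counts c, the posterior is Dirichlet(α + c) componentwise.
Counts are posterior − prior componentwise: 15−2=13, 19−5=14, 5−3=2, 6−5=1.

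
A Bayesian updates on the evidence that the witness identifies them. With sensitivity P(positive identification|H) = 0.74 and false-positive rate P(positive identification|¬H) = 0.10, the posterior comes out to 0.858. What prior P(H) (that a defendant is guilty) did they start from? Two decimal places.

P(H) = 0.45

Bayes' rule in odds form gives O(H|E) = O(H)·[P(E|H)/P(E|¬H)], hence O(H) = O(H|E)/LR.
Posterior odds = 0.858/(1−0.858) = 6.0423. LR = 0.74/0.10 = 7.4000.
Prior odds = 6.0423/7.4000 = 0.8165, so P(H) = 0.8165/(1+0.8165) ≈ 0.45.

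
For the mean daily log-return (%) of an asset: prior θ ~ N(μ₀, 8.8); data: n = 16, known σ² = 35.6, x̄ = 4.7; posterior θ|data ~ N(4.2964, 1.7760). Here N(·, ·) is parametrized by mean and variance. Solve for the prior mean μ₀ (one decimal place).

μ₀ = 2.7

The posterior mean is a precision-weighted average: μ_n = (τ₀μ₀ + τ_data·x̄)/(τ₀+τ_data), with τ₀=1/σ₀² and τ_data=n/σ².
Here τ₀ = 1/8.8 = 0.113636 and τ_data = 16/35.6 = 0.449438, so τ_n = 0.563074.
Rearranging for μ₀: μ₀ = (μ_n·τ_n − τ_data·x̄)/τ₀ = (4.2964·0.563074 − 0.449438·4.7) / 0.113636 = 0.306833/0.113636 ≈ 2.7.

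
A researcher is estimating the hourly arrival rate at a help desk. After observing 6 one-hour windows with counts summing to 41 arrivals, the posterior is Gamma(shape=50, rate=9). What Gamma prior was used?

A Gamma(α, β) prior (rate parametrization) on a Poisson rate with n observations summing to S gives posterior Gamma(α+S, β+n).
So α = 50 − 41 = 9 and β = 9 − 6 = 3.

Gamma(shape=9, rate=3)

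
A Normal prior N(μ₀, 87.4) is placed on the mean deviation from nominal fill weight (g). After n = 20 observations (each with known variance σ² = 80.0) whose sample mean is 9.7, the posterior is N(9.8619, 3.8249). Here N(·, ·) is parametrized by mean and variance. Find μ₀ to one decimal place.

μ₀ = 13.4

With known observation variance, the Normal–Normal posterior has precision τ_n = τ₀ + n/σ² and mean μ_n = (τ₀μ₀ + (n/σ²)x̄)/τ_n.
Here τ₀ = 1/87.4 = 0.011442 and τ_data = 20/80.0 = 0.250000, so τ_n = 0.261442.
Rearranging for μ₀: μ₀ = (μ_n·τ_n − τ_data·x̄)/τ₀ = (9.8619·0.261442 − 0.250000·9.7) / 0.011442 = 0.153315/0.011442 ≈ 13.4.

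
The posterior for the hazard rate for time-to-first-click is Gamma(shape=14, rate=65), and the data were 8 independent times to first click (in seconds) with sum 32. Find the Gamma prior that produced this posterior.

For an exponential likelihood with a Gamma(α, β) prior on the rate, n observations with total T give posterior Gamma(α+n, β+T).
So α = 14 − 8 = 6 and β = 65 − 32 = 33.

Gamma(shape=6, rate=33)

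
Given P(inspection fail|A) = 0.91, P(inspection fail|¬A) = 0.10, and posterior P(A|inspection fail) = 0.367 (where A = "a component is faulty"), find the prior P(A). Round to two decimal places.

Bayes' rule in odds form gives O(A|E) = O(A)·[P(E|A)/P(E|¬A)], hence O(A) = O(A|E)/LR.
Posterior odds = 0.367/(1−0.367) = 0.5798. LR = 0.91/0.10 = 9.1000.
Prior odds = 0.5798/9.1000 = 0.0637, so P(A) = 0.0637/(1+0.0637) ≈ 0.06.

P(A) = 0.06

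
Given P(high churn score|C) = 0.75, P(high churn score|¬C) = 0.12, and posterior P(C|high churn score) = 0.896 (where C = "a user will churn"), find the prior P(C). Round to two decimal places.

P(C) = 0.58

Bayes' rule in odds form gives O(C|E) = O(C)·[P(E|C)/P(E|¬C)], hence O(C) = O(C|E)/LR.
Posterior odds = 0.896/(1−0.896) = 8.6154. LR = 0.75/0.12 = 6.2500.
Prior odds = 8.6154/6.2500 = 1.3785, so P(C) = 1.3785/(1+1.3785) ≈ 0.58.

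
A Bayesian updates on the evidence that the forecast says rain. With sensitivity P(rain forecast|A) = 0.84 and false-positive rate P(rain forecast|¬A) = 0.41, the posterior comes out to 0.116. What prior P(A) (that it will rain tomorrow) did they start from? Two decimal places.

In odds form, posterior odds = prior odds × likelihood ratio, so prior odds = posterior odds ÷ LR.
Posterior odds = 0.116/(1−0.116) = 0.1312. LR = 0.84/0.41 = 2.0488.
Prior odds = 0.1312/2.0488 = 0.0640, so P(A) = 0.0640/(1+0.0640) ≈ 0.06.

P(A) = 0.06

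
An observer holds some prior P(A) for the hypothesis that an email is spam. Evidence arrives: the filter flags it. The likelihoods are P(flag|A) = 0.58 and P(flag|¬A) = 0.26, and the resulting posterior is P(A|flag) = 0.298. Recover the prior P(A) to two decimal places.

In odds form, posterior odds = prior odds × likelihood ratio, so prior odds = posterior odds ÷ LR.
Posterior odds = 0.298/(1−0.298) = 0.4245. LR = 0.58/0.26 = 2.2308.
Prior odds = 0.4245/2.2308 = 0.1903, so P(A) = 0.1903/(1+0.1903) ≈ 0.16.

P(A) = 0.16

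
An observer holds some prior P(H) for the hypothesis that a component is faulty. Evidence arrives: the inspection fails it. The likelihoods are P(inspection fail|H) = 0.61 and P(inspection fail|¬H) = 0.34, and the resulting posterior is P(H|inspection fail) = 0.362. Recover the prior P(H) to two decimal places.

P(H) = 0.24

In odds form, posterior odds = prior odds × likelihood ratio, so prior odds = posterior odds ÷ LR.
Posterior odds = 0.362/(1−0.362) = 0.5674. LR = 0.61/0.34 = 1.7941.
Prior odds = 0.5674/1.7941 = 0.3163, so P(H) = 0.3163/(1+0.3163) ≈ 0.24.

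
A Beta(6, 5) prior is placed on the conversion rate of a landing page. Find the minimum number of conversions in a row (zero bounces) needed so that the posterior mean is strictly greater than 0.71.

After k conversions and 0 bounces the posterior is Beta(6+k, 5), with mean (6+k)/(6+5+k).
Set (6+k)/(11+k) > 0.71 and solve: k > (0.71·11 − 6)/(1 − 0.71) = 6.241.
The smallest integer exceeding 6.241 is 7.

k = 7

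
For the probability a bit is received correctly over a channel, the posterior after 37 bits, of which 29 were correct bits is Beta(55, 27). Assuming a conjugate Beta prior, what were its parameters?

Beta(26, 19)

Under Beta–binomial conjugacy the posterior parameters are (α+s, β+f).
So α = 55 − 29 = 26 and β = 27 − 8 = 19.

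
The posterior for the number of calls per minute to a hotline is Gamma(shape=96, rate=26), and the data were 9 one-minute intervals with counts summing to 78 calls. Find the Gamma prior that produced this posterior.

A Gamma(α, β) prior (rate parametrization) on a Poisson rate with n observations summing to S gives posterior Gamma(α+S, β+n).
So α = 96 − 78 = 18 and β = 26 − 9 = 17.

Gamma(shape=18, rate=17)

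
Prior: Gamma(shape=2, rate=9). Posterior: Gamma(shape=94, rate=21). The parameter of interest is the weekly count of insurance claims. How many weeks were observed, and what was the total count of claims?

A Gamma(α, β) prior (rate parametrization) on a Poisson rate with n observations summing to S gives posterior Gamma(α+S, β+n).
Matching: Σxᵢ = 94 − 2 = 92 and n = 21 − 9 = 12.

n = 12 weeks with total 92 claims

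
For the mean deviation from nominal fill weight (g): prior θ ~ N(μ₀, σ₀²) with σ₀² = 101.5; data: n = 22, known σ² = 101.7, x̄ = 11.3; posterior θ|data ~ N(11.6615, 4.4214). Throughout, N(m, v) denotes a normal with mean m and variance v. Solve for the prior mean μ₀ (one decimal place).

μ₀ = 19.6

The posterior mean is a precision-weighted average: μ_n = (τ₀μ₀ + τ_data·x̄)/(τ₀+τ_data), with τ₀=1/σ₀² and τ_data=n/σ².
Here τ₀ = 1/101.5 = 0.009852 and τ_data = 22/101.7 = 0.216323, so τ_n = 0.226175.
Rearranging for μ₀: μ₀ = (μ_n·τ_n − τ_data·x̄)/τ₀ = (11.6615·0.226175 − 0.216323·11.3) / 0.009852 = 0.193090/0.009852 ≈ 19.6.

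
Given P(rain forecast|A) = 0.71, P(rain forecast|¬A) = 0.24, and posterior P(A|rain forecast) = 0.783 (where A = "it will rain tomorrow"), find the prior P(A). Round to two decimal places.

In odds form, posterior odds = prior odds × likelihood ratio, so prior odds = posterior odds ÷ LR.
Posterior odds = 0.783/(1−0.783) = 3.6083. LR = 0.71/0.24 = 2.9583.
Prior odds = 3.6083/2.9583 = 1.2197, so P(A) = 1.2197/(1+1.2197) ≈ 0.55.

P(A) = 0.55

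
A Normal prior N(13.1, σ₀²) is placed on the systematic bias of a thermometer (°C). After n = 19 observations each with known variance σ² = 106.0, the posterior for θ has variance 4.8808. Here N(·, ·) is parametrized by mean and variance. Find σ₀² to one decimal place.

Posterior precision equals prior precision plus data precision: 1/σ_n² = 1/σ₀² + n/σ².
So 1/σ₀² = 1/4.8808 − 19/106.0 = 0.204884 − 0.179245 = 0.025639.
Hence σ₀² = 1/0.025639 ≈ 39.0.

σ₀² = 39.0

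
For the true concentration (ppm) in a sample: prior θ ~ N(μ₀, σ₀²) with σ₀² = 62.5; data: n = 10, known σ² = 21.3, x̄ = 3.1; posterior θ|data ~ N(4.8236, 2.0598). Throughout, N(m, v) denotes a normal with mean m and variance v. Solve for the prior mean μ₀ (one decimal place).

With known observation variance, the Normal–Normal posterior has precision τ_n = τ₀ + n/σ² and mean μ_n = (τ₀μ₀ + (n/σ²)x̄)/τ_n.
Here τ₀ = 1/62.5 = 0.016000 and τ_data = 10/21.3 = 0.469484, so τ_n = 0.485484.
Rearranging for μ₀: μ₀ = (μ_n·τ_n − τ_data·x̄)/τ₀ = (4.8236·0.485484 − 0.469484·3.1) / 0.016000 = 0.886380/0.016000 ≈ 55.4.

μ₀ = 55.4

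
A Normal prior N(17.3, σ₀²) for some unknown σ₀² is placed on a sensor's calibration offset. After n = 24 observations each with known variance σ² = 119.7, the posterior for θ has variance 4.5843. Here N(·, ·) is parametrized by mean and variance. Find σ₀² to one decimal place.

σ₀² = 56.7

Posterior precision equals prior precision plus data precision: 1/σ_n² = 1/σ₀² + n/σ².
So 1/σ₀² = 1/4.5843 − 24/119.7 = 0.218136 − 0.200501 = 0.017635.
Hence σ₀² = 1/0.017635 ≈ 56.7.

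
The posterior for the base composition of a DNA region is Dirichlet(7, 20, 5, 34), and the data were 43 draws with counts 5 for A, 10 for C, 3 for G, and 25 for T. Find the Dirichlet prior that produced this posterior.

Dirichlet(2, 10, 2, 9)

For a Dirichlet(α) prior with multinomial counts c, the posterior is Dirichlet(α + c) componentwise.
Subtract each count from the matching posterior parameter: 7−5=2, 20−10=10, 5−3=2, 34−25=9.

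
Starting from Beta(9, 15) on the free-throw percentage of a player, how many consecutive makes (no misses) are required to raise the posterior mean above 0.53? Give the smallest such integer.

k = 8

After k makes and 0 misses the posterior is Beta(9+k, 15), with mean (9+k)/(9+15+k).
Set (9+k)/(24+k) > 0.53 and solve: k > (0.53·24 − 9)/(1 − 0.53) = 7.915.
The smallest integer exceeding 7.915 is 8.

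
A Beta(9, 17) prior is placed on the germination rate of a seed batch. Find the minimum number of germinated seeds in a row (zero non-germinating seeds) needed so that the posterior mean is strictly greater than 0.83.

k = 75

After k germinated seeds and 0 non-germinating seeds the posterior is Beta(9+k, 17), with mean (9+k)/(9+17+k).
Set (9+k)/(26+k) > 0.83 and solve: k > (0.83·26 − 9)/(1 − 0.83) = 74.000.
The smallest integer exceeding 74.000 is 75, and checking k=75: (84)/(101) = 0.8317 > 0.83.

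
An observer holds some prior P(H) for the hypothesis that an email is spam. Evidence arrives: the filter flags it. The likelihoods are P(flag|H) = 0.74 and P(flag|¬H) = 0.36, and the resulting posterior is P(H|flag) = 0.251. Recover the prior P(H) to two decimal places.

P(H) = 0.14

Bayes' rule in odds form gives O(H|E) = O(H)·[P(E|H)/P(E|¬H)], hence O(H) = O(H|E)/LR.
Posterior odds = 0.251/(1−0.251) = 0.3351. LR = 0.74/0.36 = 2.0556.
Prior odds = 0.3351/2.0556 = 0.1630, so P(H) = 0.1630/(1+0.1630) ≈ 0.14.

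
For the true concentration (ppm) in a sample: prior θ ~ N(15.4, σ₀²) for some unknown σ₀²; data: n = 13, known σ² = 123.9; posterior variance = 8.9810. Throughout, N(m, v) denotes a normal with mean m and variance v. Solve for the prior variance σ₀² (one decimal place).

For the Normal–Normal model with known σ², precisions add: τ_n = τ₀ + n/σ².
So 1/σ₀² = 1/8.9810 − 13/123.9 = 0.111346 − 0.104923 = 0.006423.
Hence σ₀² = 1/0.006423 ≈ 155.7.

σ₀² = 155.7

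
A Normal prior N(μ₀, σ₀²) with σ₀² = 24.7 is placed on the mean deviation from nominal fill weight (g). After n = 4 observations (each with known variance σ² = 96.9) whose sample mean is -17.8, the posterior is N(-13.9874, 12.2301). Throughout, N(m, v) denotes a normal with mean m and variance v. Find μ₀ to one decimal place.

The posterior mean is a precision-weighted average: μ_n = (τ₀μ₀ + τ_data·x̄)/(τ₀+τ_data), with τ₀=1/σ₀² and τ_data=n/σ².
Here τ₀ = 1/24.7 = 0.040486 and τ_data = 4/96.9 = 0.041280, so τ_n = 0.081766.
Rearranging for μ₀: μ₀ = (μ_n·τ_n − τ_data·x̄)/τ₀ = (-13.9874·0.081766 − 0.041280·-17.8) / 0.040486 = -0.408910/0.040486 ≈ -10.1.

μ₀ = -10.1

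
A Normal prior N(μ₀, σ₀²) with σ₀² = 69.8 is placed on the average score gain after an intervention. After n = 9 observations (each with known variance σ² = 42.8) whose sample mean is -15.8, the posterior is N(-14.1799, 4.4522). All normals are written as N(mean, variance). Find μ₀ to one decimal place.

With known observation variance, the Normal–Normal posterior has precision τ_n = τ₀ + n/σ² and mean μ_n = (τ₀μ₀ + (n/σ²)x̄)/τ_n.
Here τ₀ = 1/69.8 = 0.014327 and τ_data = 9/42.8 = 0.210280, so τ_n = 0.224607.
Rearranging for μ₀: μ₀ = (μ_n·τ_n − τ_data·x̄)/τ₀ = (-14.1799·0.224607 − 0.210280·-15.8) / 0.014327 = 0.137519/0.014327 ≈ 9.6.

μ₀ = 9.6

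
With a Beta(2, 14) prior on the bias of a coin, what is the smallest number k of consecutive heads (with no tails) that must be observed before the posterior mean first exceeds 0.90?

After k heads and 0 tails the posterior is Beta(2+k, 14), with mean (2+k)/(2+14+k).
Set (2+k)/(16+k) > 0.90 and solve: k > (0.90·16 − 2)/(1 − 0.90) = 124.000.
The smallest integer exceeding 124.000 is 125.

k = 125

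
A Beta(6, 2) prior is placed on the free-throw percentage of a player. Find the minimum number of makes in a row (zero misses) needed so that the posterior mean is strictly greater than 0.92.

After k makes and 0 misses the posterior is Beta(6+k, 2), with mean (6+k)/(6+2+k).
Set (6+k)/(8+k) > 0.92 and solve: k > (0.92·8 − 6)/(1 − 0.92) = 17.000.
The smallest integer exceeding 17.000 is 18.

k = 18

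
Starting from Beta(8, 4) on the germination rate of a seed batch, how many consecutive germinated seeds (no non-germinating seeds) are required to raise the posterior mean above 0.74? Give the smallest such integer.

After k germinated seeds and 0 non-germinating seeds the posterior is Beta(8+k, 4), with mean (8+k)/(8+4+k).
Set (8+k)/(12+k) > 0.74 and solve: k > (0.74·12 − 8)/(1 − 0.74) = 3.385.
The smallest integer exceeding 3.385 is 4, and checking k=4: (12)/(16) = 0.7500 > 0.74.

k = 4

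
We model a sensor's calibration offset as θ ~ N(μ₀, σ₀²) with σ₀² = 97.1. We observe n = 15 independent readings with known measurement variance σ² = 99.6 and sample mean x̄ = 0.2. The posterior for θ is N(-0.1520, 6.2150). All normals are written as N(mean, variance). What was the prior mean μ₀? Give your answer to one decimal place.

The posterior mean is a precision-weighted average: μ_n = (τ₀μ₀ + τ_data·x̄)/(τ₀+τ_data), with τ₀=1/σ₀² and τ_data=n/σ².
Here τ₀ = 1/97.1 = 0.010299 and τ_data = 15/99.6 = 0.150602, so τ_n = 0.160901.
Rearranging for μ₀: μ₀ = (μ_n·τ_n − τ_data·x̄)/τ₀ = (-0.1520·0.160901 − 0.150602·0.2) / 0.010299 = -0.054577/0.010299 ≈ -5.3.

μ₀ = -5.3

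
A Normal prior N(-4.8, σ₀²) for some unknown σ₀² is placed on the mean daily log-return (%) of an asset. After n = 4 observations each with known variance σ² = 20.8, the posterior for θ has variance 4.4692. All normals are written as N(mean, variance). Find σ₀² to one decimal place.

σ₀² = 31.8

For the Normal–Normal model with known σ², precisions add: τ_n = τ₀ + n/σ².
So 1/σ₀² = 1/4.4692 − 4/20.8 = 0.223754 − 0.192308 = 0.031446.
Hence σ₀² = 1/0.031446 ≈ 31.8.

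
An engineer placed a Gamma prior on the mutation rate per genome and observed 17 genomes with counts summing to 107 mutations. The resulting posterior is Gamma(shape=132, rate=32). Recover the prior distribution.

Gamma–Poisson conjugacy: posterior shape = α + Σxᵢ, posterior rate = β + n.
So α = 132 − 107 = 25 and β = 32 − 17 = 15.

Gamma(shape=25, rate=15)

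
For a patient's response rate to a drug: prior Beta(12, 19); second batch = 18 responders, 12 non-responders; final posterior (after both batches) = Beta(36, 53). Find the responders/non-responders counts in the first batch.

Sequential conjugate updates are equivalent to a single update on the pooled data, so total successes = posterior α − prior α and total failures = posterior β − prior β.
Total across both batches: 36−12=24 responders, 53−19=34 non-responders.
Subtract the second batch: 24−18=6 responders and 34−12=22 non-responders.

6 responders and 22 non-responders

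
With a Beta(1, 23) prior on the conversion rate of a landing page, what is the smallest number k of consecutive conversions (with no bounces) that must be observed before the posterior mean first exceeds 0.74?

After k conversions and 0 bounces the posterior is Beta(1+k, 23), with mean (1+k)/(1+23+k).
Set (1+k)/(24+k) > 0.74 and solve: k > (0.74·24 − 1)/(1 − 0.74) = 64.462.
The smallest integer exceeding 64.462 is 65.

k = 65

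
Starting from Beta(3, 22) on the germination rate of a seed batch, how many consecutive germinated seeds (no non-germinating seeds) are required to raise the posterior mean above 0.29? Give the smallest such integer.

k = 6

After k germinated seeds and 0 non-germinating seeds the posterior is Beta(3+k, 22), with mean (3+k)/(3+22+k).
Set (3+k)/(25+k) > 0.29 and solve: k > (0.29·25 − 3)/(1 − 0.29) = 5.986.
The smallest integer exceeding 5.986 is 6.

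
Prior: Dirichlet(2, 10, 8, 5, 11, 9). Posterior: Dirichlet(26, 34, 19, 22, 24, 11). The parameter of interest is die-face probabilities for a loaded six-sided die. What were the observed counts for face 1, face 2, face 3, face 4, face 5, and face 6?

For a Dirichlet(α) prior with multinomial counts c, the posterior is Dirichlet(α + c) componentwise.
Counts are posterior − prior componentwise: 26−2=24, 34−10=24, 19−8=11, 22−5=17, 24−11=13, 11−9=2.

counts (24, 24, 11, 17, 13, 2)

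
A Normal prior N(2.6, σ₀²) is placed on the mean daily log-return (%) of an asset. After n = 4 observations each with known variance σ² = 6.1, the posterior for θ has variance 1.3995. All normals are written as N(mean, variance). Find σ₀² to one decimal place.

Posterior precision equals prior precision plus data precision: 1/σ_n² = 1/σ₀² + n/σ².
So 1/σ₀² = 1/1.3995 − 4/6.1 = 0.714541 − 0.655738 = 0.058803.
Hence σ₀² = 1/0.058803 ≈ 17.0.

σ₀² = 17.0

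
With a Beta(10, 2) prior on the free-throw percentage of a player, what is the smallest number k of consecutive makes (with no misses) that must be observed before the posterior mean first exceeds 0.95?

After k makes and 0 misses the posterior is Beta(10+k, 2), with mean (10+k)/(10+2+k).
Set (10+k)/(12+k) > 0.95 and solve: k > (0.95·12 − 10)/(1 − 0.95) = 28.000.
The smallest integer exceeding 28.000 is 29, and checking k=29: (39)/(41) = 0.9512 > 0.95.

k = 29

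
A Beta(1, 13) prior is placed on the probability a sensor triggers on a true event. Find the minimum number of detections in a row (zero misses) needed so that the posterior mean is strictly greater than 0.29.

After k detections and 0 misses the posterior is Beta(1+k, 13), with mean (1+k)/(1+13+k).
Set (1+k)/(14+k) > 0.29 and solve: k > (0.29·14 − 1)/(1 − 0.29) = 4.310.
The smallest integer exceeding 4.310 is 5.

k = 5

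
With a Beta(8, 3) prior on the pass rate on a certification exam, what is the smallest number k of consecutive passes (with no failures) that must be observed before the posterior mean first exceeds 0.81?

k = 5

After k passes and 0 failures the posterior is Beta(8+k, 3), with mean (8+k)/(8+3+k).
Set (8+k)/(11+k) > 0.81 and solve: k > (0.81·11 − 8)/(1 − 0.81) = 4.789.
The smallest integer exceeding 4.789 is 5.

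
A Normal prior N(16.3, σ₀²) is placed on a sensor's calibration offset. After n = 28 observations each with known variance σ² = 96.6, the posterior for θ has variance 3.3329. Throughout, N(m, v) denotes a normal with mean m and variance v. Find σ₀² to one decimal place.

Posterior precision equals prior precision plus data precision: 1/σ_n² = 1/σ₀² + n/σ².
So 1/σ₀² = 1/3.3329 − 28/96.6 = 0.300039 − 0.289855 = 0.010184.
Hence σ₀² = 1/0.010184 ≈ 98.2.

σ₀² = 98.2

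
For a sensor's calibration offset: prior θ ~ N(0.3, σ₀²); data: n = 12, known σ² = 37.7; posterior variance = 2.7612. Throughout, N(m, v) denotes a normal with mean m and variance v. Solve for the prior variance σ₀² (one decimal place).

σ₀² = 22.8

Posterior precision equals prior precision plus data precision: 1/σ_n² = 1/σ₀² + n/σ².
So 1/σ₀² = 1/2.7612 − 12/37.7 = 0.362161 − 0.318302 = 0.043859.
Hence σ₀² = 1/0.043859 ≈ 22.8.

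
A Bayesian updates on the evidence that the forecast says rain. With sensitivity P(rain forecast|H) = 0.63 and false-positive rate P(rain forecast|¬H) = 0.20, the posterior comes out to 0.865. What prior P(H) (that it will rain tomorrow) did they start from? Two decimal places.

P(H) = 0.67

In odds form, posterior odds = prior odds × likelihood ratio, so prior odds = posterior odds ÷ LR.
Posterior odds = 0.865/(1−0.865) = 6.4074. LR = 0.63/0.20 = 3.1500.
Prior odds = 6.4074/3.1500 = 2.0341, so P(H) = 2.0341/(1+2.0341) ≈ 0.67.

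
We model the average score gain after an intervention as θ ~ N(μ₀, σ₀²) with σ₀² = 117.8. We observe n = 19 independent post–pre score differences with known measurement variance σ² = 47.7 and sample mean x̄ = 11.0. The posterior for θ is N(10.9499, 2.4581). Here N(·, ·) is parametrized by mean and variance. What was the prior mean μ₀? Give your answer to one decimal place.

μ₀ = 8.6

With known observation variance, the Normal–Normal posterior has precision τ_n = τ₀ + n/σ² and mean μ_n = (τ₀μ₀ + (n/σ²)x̄)/τ_n.
Here τ₀ = 1/117.8 = 0.008489 and τ_data = 19/47.7 = 0.398323, so τ_n = 0.406812.
Rearranging for μ₀: μ₀ = (μ_n·τ_n − τ_data·x̄)/τ₀ = (10.9499·0.406812 − 0.398323·11.0) / 0.008489 = 0.072998/0.008489 ≈ 8.6.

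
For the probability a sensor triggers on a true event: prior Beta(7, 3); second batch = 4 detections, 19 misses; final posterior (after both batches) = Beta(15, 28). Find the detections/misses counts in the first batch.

4 detections and 6 misses

Sequential conjugate updates are equivalent to a single update on the pooled data, so total successes = posterior α − prior α and total failures = posterior β − prior β.
Total across both batches: 15−7=8 detections, 28−3=25 misses.
Subtract the second batch: 8−4=4 detections and 25−19=6 misses.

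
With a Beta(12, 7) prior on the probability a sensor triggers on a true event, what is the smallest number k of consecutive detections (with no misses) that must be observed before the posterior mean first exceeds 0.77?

k = 12

After k detections and 0 misses the posterior is Beta(12+k, 7), with mean (12+k)/(12+7+k).
Set (12+k)/(19+k) > 0.77 and solve: k > (0.77·19 − 12)/(1 − 0.77) = 11.435.
The smallest integer exceeding 11.435 is 12, and checking k=12: (24)/(31) = 0.7742 > 0.77.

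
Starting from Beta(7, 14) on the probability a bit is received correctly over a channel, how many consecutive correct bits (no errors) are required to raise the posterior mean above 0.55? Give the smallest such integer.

k = 11

After k correct bits and 0 errors the posterior is Beta(7+k, 14), with mean (7+k)/(7+14+k).
Set (7+k)/(21+k) > 0.55 and solve: k > (0.55·21 − 7)/(1 − 0.55) = 10.111.
The smallest integer exceeding 10.111 is 11.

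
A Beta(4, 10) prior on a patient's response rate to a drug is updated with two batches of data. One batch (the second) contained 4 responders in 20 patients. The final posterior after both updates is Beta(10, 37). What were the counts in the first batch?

Because Beta–binomial updating is additive in the counts, the combined data contributed (α_post−α_prior, β_post−β_prior) successes and failures.
Total across both batches: 10−4=6 responders, 37−10=27 non-responders.
Subtract the second batch: 6−4=2 responders and 27−16=11 non-responders.

2 responders and 11 non-responders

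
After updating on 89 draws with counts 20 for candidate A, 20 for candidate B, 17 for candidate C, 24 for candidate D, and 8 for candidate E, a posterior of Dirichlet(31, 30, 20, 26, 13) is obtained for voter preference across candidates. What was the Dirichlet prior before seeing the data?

For a Dirichlet(α) prior with multinomial counts c, the posterior is Dirichlet(α + c) componentwise.
Subtract each count from the matching posterior parameter: 31−20=11, 30−20=10, 20−17=3, 26−24=2, 13−8=5.

Dirichlet(11, 10, 3, 2, 5)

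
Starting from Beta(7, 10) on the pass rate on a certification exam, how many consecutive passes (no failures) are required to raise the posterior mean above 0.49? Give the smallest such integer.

k = 3

After k passes and 0 failures the posterior is Beta(7+k, 10), with mean (7+k)/(7+10+k).
Set (7+k)/(17+k) > 0.49 and solve: k > (0.49·17 − 7)/(1 − 0.49) = 2.608.
The smallest integer exceeding 2.608 is 3.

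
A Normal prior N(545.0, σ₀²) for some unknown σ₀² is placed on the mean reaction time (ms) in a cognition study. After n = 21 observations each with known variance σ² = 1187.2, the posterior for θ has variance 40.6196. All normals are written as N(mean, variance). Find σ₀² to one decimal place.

For the Normal–Normal model with known σ², precisions add: τ_n = τ₀ + n/σ².
So 1/σ₀² = 1/40.6196 − 21/1187.2 = 0.024619 − 0.017689 = 0.006930.
Hence σ₀² = 1/0.006930 ≈ 144.3.

σ₀² = 144.3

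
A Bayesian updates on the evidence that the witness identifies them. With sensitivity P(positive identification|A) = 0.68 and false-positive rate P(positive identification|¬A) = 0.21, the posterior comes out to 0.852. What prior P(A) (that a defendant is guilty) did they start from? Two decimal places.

Bayes' rule in odds form gives O(A|E) = O(A)·[P(E|A)/P(E|¬A)], hence O(A) = O(A|E)/LR.
Posterior odds = 0.852/(1−0.852) = 5.7568. LR = 0.68/0.21 = 3.2381.
Prior odds = 5.7568/3.2381 = 1.7778, so P(A) = 1.7778/(1+1.7778) ≈ 0.64.

P(A) = 0.64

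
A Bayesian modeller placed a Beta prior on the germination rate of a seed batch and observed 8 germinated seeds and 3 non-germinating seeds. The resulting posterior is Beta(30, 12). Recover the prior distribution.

Under Beta–binomial conjugacy the posterior parameters are (α+s, β+f).
So α = 30 − 8 = 22 and β = 12 − 3 = 9.

Beta(22, 9)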